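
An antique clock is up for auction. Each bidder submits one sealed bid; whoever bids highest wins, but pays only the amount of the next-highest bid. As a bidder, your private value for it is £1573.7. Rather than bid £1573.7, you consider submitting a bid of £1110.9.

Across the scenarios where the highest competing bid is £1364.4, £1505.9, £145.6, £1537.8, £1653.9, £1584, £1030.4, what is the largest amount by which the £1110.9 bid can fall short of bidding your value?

£1364.4: truthful gives £209.3, deviation gives £0 → loss £209.3.
£1505.9: truthful gives £67.8, deviation gives £0 → loss £67.8.
£145.6: same outcome either way → loss £0.
£1537.8: truthful gives £35.9, deviation gives £0 → loss £35.9.
£1653.9: same outcome either way → loss £0.
£1584: same outcome either way → loss £0.
£1030.4: same outcome either way → loss £0.
Maximum loss: £209.3.

£209.3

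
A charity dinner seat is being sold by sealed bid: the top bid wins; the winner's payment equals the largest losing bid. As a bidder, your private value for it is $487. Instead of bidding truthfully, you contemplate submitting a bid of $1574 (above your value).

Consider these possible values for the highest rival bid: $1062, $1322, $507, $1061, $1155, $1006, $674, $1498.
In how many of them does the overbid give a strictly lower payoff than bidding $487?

8

The deviation hurts exactly when the highest competing bid lies strictly between $487 and $1574 — overbidding then wins at a price above your value.
$1062: inside the interval → strictly worse (loss $575).
$1322: inside the interval → strictly worse (loss $835).
$507: inside the interval → strictly worse (loss $20).
$1061: inside the interval → strictly worse (loss $574).
$1155: inside the interval → strictly worse (loss $668).
$1006: inside the interval → strictly worse (loss $519).
$674: inside the interval → strictly worse (loss $187).
$1498: inside the interval → strictly worse (loss $1011).
Count: 8.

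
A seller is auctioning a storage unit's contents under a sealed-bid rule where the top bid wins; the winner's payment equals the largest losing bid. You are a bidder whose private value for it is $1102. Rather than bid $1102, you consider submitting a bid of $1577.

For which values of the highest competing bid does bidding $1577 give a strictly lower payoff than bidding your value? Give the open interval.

If the competing bid is below $1102, both bids win at the same price — no difference.
If it is above $1577, both bids lose — no difference.
If it lies strictly between $1102 and $1577, bidding your value loses (payoff 0) while bidding $1577 wins at a price above your value (payoff negative).
So the deviation strictly hurts on the open interval ($1102, $1577).

($1102, $1577)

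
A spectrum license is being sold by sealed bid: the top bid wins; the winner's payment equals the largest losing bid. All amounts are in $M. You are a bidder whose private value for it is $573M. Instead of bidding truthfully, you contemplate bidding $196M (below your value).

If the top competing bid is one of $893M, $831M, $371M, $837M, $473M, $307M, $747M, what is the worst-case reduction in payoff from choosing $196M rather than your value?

$266M

$893M: same outcome either way → loss $0M.
$831M: same outcome either way → loss $0M.
$371M: truthful gives $202M, deviation gives $0M → loss $202M.
$837M: same outcome either way → loss $0M.
$473M: truthful gives $100M, deviation gives $0M → loss $100M.
$307M: truthful gives $266M, deviation gives $0M → loss $266M.
$747M: same outcome either way → loss $0M.
Maximum loss: $266M.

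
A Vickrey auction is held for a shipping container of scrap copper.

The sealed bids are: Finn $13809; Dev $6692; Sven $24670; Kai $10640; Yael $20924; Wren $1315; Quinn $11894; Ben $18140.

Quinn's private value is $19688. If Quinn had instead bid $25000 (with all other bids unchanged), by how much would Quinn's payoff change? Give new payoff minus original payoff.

−$4982

The highest bid among the other bidders is $24670; Quinn's bid doesn't change that.
Original bid $11894: Quinn is not highest (top rival bid is $24670); payoff $0.
Alternative bid $25000: Quinn is highest, pays the top rival bid $24670; payoff $19688 − $24670 = −$4982.
Change in payoff = −$4982 − ($0) = −$4982.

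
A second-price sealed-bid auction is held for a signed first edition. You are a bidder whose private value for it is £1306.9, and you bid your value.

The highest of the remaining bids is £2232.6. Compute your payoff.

£0

Your bid £1306.9 is below the highest competing bid £2232.6, so you lose.
A losing bidder pays nothing and receives nothing: payoff = £0.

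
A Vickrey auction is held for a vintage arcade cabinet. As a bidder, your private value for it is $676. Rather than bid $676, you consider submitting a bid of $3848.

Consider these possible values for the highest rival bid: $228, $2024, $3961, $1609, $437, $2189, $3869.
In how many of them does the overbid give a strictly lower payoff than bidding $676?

The deviation hurts exactly when the highest competing bid lies strictly between $676 and $3848 — overbidding then wins at a price above your value.
$228: below both → same outcome either way.
$2024: inside the interval → strictly worse (loss $1348).
$3961: above both → same outcome either way.
$1609: inside the interval → strictly worse (loss $933).
$437: below both → same outcome either way.
$2189: inside the interval → strictly worse (loss $1513).
$3869: above both → same outcome either way.
Count: 3.

3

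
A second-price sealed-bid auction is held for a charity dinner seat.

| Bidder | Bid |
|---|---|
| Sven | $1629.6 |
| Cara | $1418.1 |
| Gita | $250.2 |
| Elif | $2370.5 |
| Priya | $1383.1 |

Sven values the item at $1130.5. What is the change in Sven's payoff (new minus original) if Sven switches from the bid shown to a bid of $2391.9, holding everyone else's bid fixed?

−$1240

The highest bid among the other bidders is $2370.5; Sven's bid doesn't change that.
Original bid $1629.6: Sven is not highest (top rival bid is $2370.5); payoff $0.
Alternative bid $2391.9: Sven is highest, pays the top rival bid $2370.5; payoff $1130.5 − $2370.5 = −$1240.
Change in payoff = −$1240 − ($0) = −$1240.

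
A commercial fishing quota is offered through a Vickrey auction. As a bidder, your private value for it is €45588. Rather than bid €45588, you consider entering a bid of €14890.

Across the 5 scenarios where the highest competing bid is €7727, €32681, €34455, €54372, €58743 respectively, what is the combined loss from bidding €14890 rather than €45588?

€24040

The deviation costs you only when the competing bid falls strictly between €14890 and €45588; elsewhere both bids give the same outcome.
€7727: outcomes coincide → loss €0.
€32681: truthful payoff €12907, deviation payoff €0 → loss €12907.
€34455: truthful payoff €11133, deviation payoff €0 → loss €11133.
€54372: outcomes coincide → loss €0.
€58743: outcomes coincide → loss €0.
Total loss = €12907 + €11133 = €24040.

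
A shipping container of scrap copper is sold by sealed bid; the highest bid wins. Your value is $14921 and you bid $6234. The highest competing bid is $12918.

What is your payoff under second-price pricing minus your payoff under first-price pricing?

$0

Your bid $6234 is below $12918, so you lose under either rule.
Payoff is $0 in both cases; difference = $0.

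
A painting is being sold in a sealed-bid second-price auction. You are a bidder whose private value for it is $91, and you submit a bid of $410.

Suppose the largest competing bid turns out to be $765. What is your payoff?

$0

Your bid $410 is below the highest competing bid $765, so you lose.
A losing bidder pays nothing and receives nothing: payoff = $0.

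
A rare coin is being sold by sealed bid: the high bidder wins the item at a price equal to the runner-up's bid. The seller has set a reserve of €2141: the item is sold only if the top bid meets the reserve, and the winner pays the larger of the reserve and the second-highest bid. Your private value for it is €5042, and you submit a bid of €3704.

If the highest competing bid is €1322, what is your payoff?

€2901

Your bid €3704 is the highest and exceeds the reserve.
Price = max(second-highest bid, reserve) = max(€1322, €2141) = €2141.
Payoff = €5042 − €2141 = €2901.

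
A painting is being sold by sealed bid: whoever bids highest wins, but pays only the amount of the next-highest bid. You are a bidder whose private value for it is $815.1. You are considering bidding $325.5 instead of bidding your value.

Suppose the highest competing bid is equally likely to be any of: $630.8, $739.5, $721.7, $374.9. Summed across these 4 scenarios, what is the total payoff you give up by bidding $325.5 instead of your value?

The deviation costs you only when the competing bid falls strictly between $325.5 and $815.1; elsewhere both bids give the same outcome.
$630.8: truthful payoff $184.3, deviation payoff $0 → loss $184.3.
$739.5: truthful payoff $75.6, deviation payoff $0 → loss $75.6.
$721.7: truthful payoff $93.4, deviation payoff $0 → loss $93.4.
$374.9: truthful payoff $440.2, deviation payoff $0 → loss $440.2.
Total loss = $184.3 + $75.6 + $93.4 + $440.2 = $793.5.

$793.5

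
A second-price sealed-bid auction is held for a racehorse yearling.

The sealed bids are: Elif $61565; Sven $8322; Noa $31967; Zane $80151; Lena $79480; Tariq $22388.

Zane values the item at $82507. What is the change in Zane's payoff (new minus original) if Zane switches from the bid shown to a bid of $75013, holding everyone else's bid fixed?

−$3027

The highest bid among the other bidders is $79480; Zane's bid doesn't change that.
Original bid $80151: Zane is highest, pays the top rival bid $79480; payoff $82507 − $79480 = $3027.
Alternative bid $75013: Zane is not highest (top rival bid is $79480); payoff $0.
Change in payoff = $0 − ($3027) = −$3027.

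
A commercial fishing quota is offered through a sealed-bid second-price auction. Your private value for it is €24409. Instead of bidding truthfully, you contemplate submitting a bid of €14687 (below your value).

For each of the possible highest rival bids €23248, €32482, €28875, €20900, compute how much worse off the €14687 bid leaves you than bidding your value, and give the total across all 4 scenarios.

€4670

The deviation costs you only when the competing bid falls strictly between €14687 and €24409; elsewhere both bids give the same outcome.
€23248: truthful payoff €1161, deviation payoff €0 → loss €1161.
€32482: outcomes coincide → loss €0.
€28875: outcomes coincide → loss €0.
€20900: truthful payoff €3509, deviation payoff €0 → loss €3509.
Total loss = €1161 + €3509 = €4670.
In a second-price auction your bid sets only whether you win, not what you pay, so bidding your true value is weakly dominant.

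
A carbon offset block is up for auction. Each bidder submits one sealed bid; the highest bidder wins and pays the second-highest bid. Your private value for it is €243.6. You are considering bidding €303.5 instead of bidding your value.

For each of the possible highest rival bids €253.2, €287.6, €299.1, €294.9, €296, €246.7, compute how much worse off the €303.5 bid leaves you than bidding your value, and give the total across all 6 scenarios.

The deviation costs you only when the competing bid falls strictly between €243.6 and €303.5; elsewhere both bids give the same outcome.
€253.2: truthful payoff €0, deviation payoff −€9.6 → loss €9.6.
€287.6: truthful payoff €0, deviation payoff −€44 → loss €44.
€299.1: truthful payoff €0, deviation payoff −€55.5 → loss €55.5.
€294.9: truthful payoff €0, deviation payoff −€51.3 → loss €51.3.
€296: truthful payoff €0, deviation payoff −€52.4 → loss €52.4.
€246.7: truthful payoff €0, deviation payoff −€3.1 → loss €3.1.
Total loss = €9.6 + €44 + €55.5 + €51.3 + €52.4 + €3.1 = €215.9.

€215.9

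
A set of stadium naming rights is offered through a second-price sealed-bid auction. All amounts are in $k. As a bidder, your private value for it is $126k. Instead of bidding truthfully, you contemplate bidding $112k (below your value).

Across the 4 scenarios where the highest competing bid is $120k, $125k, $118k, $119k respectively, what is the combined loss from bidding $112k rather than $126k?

$22k

The deviation costs you only when the competing bid falls strictly between $112k and $126k; elsewhere both bids give the same outcome.
$120k: truthful payoff $6k, deviation payoff $0k → loss $6k.
$125k: truthful payoff $1k, deviation payoff $0k → loss $1k.
$118k: truthful payoff $8k, deviation payoff $0k → loss $8k.
$119k: truthful payoff $7k, deviation payoff $0k → loss $7k.
Total loss = $6k + $1k + $8k + $7k = $22k.
In a second-price auction your bid sets only whether you win, not what you pay, so bidding your true value is weakly dominant.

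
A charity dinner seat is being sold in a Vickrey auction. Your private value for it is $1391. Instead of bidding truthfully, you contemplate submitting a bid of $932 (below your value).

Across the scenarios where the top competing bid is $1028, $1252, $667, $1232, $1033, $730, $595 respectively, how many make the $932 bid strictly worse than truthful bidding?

4

The deviation hurts exactly when the highest competing bid lies strictly between $932 and $1391 — underbidding then forfeits a profitable win.
$1028: inside the interval → strictly worse (loss $363).
$1252: inside the interval → strictly worse (loss $139).
$667: below both → same outcome either way.
$1232: inside the interval → strictly worse (loss $159).
$1033: inside the interval → strictly worse (loss $358).
$730: below both → same outcome either way.
$595: below both → same outcome either way.
Count: 4.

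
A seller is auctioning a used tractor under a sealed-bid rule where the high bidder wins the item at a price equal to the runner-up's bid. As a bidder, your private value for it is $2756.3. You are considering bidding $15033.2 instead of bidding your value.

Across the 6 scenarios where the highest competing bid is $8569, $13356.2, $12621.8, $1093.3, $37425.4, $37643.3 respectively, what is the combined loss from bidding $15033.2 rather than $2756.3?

The deviation costs you only when the competing bid falls strictly between $2756.3 and $15033.2; elsewhere both bids give the same outcome.
$8569: truthful payoff $0, deviation payoff −$5812.7 → loss $5812.7.
$13356.2: truthful payoff $0, deviation payoff −$10599.9 → loss $10599.9.
$12621.8: truthful payoff $0, deviation payoff −$9865.5 → loss $9865.5.
$1093.3: outcomes coincide → loss $0.
$37425.4: outcomes coincide → loss $0.
$37643.3: outcomes coincide → loss $0.
Total loss = $5812.7 + $10599.9 + $9865.5 = $26278.1.
Truthful bidding weakly dominates here: raising your bid can only win items priced above your value, and lowering it can only forfeit items priced below.

$26278.1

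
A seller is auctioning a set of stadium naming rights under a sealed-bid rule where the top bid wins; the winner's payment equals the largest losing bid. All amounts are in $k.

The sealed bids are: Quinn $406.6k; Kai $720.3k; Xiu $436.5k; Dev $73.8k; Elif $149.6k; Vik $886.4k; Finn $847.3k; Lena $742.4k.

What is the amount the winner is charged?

Highest bid: Vik at $886.4k, so Vik wins.
Second-highest bid: Finn at $847.3k — that is the price the winner pays.

$847.3k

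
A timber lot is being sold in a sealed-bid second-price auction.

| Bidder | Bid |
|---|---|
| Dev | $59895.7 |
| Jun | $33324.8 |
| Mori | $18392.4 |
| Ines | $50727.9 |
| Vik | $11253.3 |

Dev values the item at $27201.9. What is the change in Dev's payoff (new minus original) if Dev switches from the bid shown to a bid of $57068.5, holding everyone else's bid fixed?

$0

The highest bid among the other bidders is $50727.9; Dev's bid doesn't change that.
Original bid $59895.7: Dev is highest, pays the top rival bid $50727.9; payoff $27201.9 − $50727.9 = −$23526.
Alternative bid $57068.5: Dev is highest, pays the top rival bid $50727.9; payoff $27201.9 − $50727.9 = −$23526.
Change in payoff = −$23526 − (−$23526) = $0.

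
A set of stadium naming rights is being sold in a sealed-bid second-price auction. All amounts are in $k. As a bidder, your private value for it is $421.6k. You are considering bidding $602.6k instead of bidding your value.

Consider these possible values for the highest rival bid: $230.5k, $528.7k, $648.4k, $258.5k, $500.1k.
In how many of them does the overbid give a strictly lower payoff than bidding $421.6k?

2

The deviation hurts exactly when the highest competing bid lies strictly between $421.6k and $602.6k — overbidding then wins at a price above your value.
$230.5k: below both → same outcome either way.
$528.7k: inside the interval → strictly worse (loss $107.1k).
$648.4k: above both → same outcome either way.
$258.5k: below both → same outcome either way.
$500.1k: inside the interval → strictly worse (loss $78.5k).
Count: 2.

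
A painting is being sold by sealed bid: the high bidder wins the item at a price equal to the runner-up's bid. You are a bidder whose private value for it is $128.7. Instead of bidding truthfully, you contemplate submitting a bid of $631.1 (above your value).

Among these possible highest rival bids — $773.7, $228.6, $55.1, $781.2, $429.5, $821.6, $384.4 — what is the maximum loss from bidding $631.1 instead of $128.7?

$300.8

$773.7: same outcome either way → loss $0.
$228.6: truthful gives $0, deviation gives −$99.9 → loss $99.9.
$55.1: same outcome either way → loss $0.
$781.2: same outcome either way → loss $0.
$429.5: truthful gives $0, deviation gives −$300.8 → loss $300.8.
$821.6: same outcome either way → loss $0.
$384.4: truthful gives $0, deviation gives −$255.7 → loss $255.7.
Maximum loss: $300.8.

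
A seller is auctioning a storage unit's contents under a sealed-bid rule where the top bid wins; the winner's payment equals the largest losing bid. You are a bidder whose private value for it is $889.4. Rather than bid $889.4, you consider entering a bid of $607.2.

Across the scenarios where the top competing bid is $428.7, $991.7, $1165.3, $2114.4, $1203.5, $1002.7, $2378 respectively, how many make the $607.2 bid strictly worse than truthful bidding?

The deviation hurts exactly when the highest competing bid lies strictly between $607.2 and $889.4 — underbidding then forfeits a profitable win.
$428.7: below both → same outcome either way.
$991.7: above both → same outcome either way.
$1165.3: above both → same outcome either way.
$2114.4: above both → same outcome either way.
$1203.5: above both → same outcome either way.
$1002.7: above both → same outcome either way.
$2378: above both → same outcome either way.
Count: 0.

0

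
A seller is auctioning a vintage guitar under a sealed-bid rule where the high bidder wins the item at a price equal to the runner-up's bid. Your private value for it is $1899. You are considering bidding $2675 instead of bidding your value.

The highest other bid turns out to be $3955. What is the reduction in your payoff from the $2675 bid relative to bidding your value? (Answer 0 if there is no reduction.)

$0

Bidding your value $1899: you lose (since $1899 < $3955). Payoff $0.
Bidding $2675: you lose. Payoff $0.
Difference = $0 − $0 = $0; both bids lead to the same outcome because the competing bid is above both your value and your alternative bid.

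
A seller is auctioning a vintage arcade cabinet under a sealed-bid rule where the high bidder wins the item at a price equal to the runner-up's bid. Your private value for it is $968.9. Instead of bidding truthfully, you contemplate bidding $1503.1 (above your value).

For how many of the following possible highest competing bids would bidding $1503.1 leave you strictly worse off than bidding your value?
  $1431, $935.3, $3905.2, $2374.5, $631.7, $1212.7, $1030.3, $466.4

3

The deviation hurts exactly when the highest competing bid lies strictly between $968.9 and $1503.1 — overbidding then wins at a price above your value.
$1431: inside the interval → strictly worse (loss $462.1).
$935.3: below both → same outcome either way.
$3905.2: above both → same outcome either way.
$2374.5: above both → same outcome either way.
$631.7: below both → same outcome either way.
$1212.7: inside the interval → strictly worse (loss $243.8).
$1030.3: inside the interval → strictly worse (loss $61.4).
$466.4: below both → same outcome either way.
Count: 3.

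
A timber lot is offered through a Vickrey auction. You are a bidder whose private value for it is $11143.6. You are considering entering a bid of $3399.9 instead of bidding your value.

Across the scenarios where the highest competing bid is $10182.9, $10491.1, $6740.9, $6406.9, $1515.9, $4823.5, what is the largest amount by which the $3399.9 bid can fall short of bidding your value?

$10182.9: truthful gives $960.7, deviation gives $0 → loss $960.7.
$10491.1: truthful gives $652.5, deviation gives $0 → loss $652.5.
$6740.9: truthful gives $4402.7, deviation gives $0 → loss $4402.7.
$6406.9: truthful gives $4736.7, deviation gives $0 → loss $4736.7.
$1515.9: same outcome either way → loss $0.
$4823.5: truthful gives $6320.1, deviation gives $0 → loss $6320.1.
Maximum loss: $6320.1.

$6320.1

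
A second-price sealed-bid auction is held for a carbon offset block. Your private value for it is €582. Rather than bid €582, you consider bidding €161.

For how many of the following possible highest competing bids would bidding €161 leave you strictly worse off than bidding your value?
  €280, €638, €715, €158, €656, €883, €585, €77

The deviation hurts exactly when the highest competing bid lies strictly between €161 and €582 — underbidding then forfeits a profitable win.
€280: inside the interval → strictly worse (loss €302).
€638: above both → same outcome either way.
€715: above both → same outcome either way.
€158: below both → same outcome either way.
€656: above both → same outcome either way.
€883: above both → same outcome either way.
€585: above both → same outcome either way.
€77: below both → same outcome either way.
Count: 1.

1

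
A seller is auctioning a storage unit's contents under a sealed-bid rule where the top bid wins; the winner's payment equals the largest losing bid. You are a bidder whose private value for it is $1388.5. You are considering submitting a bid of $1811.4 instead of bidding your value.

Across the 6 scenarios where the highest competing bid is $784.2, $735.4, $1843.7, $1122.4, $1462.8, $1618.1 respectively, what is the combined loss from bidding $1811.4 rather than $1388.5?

$303.9

The deviation costs you only when the competing bid falls strictly between $1388.5 and $1811.4; elsewhere both bids give the same outcome.
$784.2: outcomes coincide → loss $0.
$735.4: outcomes coincide → loss $0.
$1843.7: outcomes coincide → loss $0.
$1122.4: outcomes coincide → loss $0.
$1462.8: truthful payoff $0, deviation payoff −$74.3 → loss $74.3.
$1618.1: truthful payoff $0, deviation payoff −$229.6 → loss $229.6.
Total loss = $74.3 + $229.6 = $303.9.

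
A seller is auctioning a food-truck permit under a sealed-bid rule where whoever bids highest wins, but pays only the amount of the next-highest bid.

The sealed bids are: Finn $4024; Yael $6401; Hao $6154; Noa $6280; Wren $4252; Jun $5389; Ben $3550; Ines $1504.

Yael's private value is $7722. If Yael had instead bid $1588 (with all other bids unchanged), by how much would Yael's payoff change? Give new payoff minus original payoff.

−$1442

The highest bid among the other bidders is $6280; Yael's bid doesn't change that.
Original bid $6401: Yael is highest, pays the top rival bid $6280; payoff $7722 − $6280 = $1442.
Alternative bid $1588: Yael is not highest (top rival bid is $6280); payoff $0.
Change in payoff = $0 − ($1442) = −$1442.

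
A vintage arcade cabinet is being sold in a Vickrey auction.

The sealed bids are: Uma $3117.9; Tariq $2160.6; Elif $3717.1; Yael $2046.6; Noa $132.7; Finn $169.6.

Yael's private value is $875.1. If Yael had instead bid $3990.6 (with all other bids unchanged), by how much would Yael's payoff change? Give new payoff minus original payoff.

−$2842

The highest bid among the other bidders is $3717.1; Yael's bid doesn't change that.
Original bid $2046.6: Yael is not highest (top rival bid is $3717.1); payoff $0.
Alternative bid $3990.6: Yael is highest, pays the top rival bid $3717.1; payoff $875.1 − $3717.1 = −$2842.
Change in payoff = −$2842 − ($0) = −$2842.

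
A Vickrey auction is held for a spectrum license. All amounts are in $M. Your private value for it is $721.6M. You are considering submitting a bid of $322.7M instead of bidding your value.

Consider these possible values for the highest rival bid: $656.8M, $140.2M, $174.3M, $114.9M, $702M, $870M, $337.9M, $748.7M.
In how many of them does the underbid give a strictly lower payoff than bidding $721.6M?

3

The deviation hurts exactly when the highest competing bid lies strictly between $322.7M and $721.6M — underbidding then forfeits a profitable win.
$656.8M: inside the interval → strictly worse (loss $64.8M).
$140.2M: below both → same outcome either way.
$174.3M: below both → same outcome either way.
$114.9M: below both → same outcome either way.
$702M: inside the interval → strictly worse (loss $19.6M).
$870M: above both → same outcome either way.
$337.9M: inside the interval → strictly worse (loss $383.7M).
$748.7M: above both → same outcome either way.
Count: 3.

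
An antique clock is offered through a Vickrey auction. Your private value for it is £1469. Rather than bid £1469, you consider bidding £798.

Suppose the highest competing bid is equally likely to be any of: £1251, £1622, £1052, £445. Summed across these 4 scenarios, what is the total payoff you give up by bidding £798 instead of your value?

£635

The deviation costs you only when the competing bid falls strictly between £798 and £1469; elsewhere both bids give the same outcome.
£1251: truthful payoff £218, deviation payoff £0 → loss £218.
£1622: outcomes coincide → loss £0.
£1052: truthful payoff £417, deviation payoff £0 → loss £417.
£445: outcomes coincide → loss £0.
Total loss = £218 + £417 = £635.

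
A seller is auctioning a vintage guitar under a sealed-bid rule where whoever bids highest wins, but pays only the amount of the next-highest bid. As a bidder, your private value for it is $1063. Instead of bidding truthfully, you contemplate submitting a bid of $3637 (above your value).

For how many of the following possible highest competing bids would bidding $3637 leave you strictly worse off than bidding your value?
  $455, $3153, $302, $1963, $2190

3

The deviation hurts exactly when the highest competing bid lies strictly between $1063 and $3637 — overbidding then wins at a price above your value.
$455: below both → same outcome either way.
$3153: inside the interval → strictly worse (loss $2090).
$302: below both → same outcome either way.
$1963: inside the interval → strictly worse (loss $900).
$2190: inside the interval → strictly worse (loss $1127).
Count: 3.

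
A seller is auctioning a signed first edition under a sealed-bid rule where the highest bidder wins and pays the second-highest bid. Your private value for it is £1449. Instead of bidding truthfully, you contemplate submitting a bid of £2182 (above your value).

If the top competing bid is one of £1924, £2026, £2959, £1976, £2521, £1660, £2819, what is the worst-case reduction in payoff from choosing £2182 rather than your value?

£577

£1924: truthful gives £0, deviation gives −£475 → loss £475.
£2026: truthful gives £0, deviation gives −£577 → loss £577.
£2959: same outcome either way → loss £0.
£1976: truthful gives £0, deviation gives −£527 → loss £527.
£2521: same outcome either way → loss £0.
£1660: truthful gives £0, deviation gives −£211 → loss £211.
£2819: same outcome either way → loss £0.
Maximum loss: £577.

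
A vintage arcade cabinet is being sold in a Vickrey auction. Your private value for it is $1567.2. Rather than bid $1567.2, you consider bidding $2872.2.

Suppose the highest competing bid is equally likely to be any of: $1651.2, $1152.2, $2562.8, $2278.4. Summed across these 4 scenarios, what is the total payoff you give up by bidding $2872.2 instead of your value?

The deviation costs you only when the competing bid falls strictly between $1567.2 and $2872.2; elsewhere both bids give the same outcome.
$1651.2: truthful payoff $0, deviation payoff −$84 → loss $84.
$1152.2: outcomes coincide → loss $0.
$2562.8: truthful payoff $0, deviation payoff −$995.6 → loss $995.6.
$2278.4: truthful payoff $0, deviation payoff −$711.2 → loss $711.2.
Total loss = $84 + $995.6 + $711.2 = $1790.8.

$1790.8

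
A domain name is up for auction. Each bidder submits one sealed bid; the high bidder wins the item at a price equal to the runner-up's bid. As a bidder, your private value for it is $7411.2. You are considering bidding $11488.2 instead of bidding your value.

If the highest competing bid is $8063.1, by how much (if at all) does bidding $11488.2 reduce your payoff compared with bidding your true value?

Bidding your value $7411.2: you lose (since $7411.2 < $8063.1). Payoff $0.
Bidding $11488.2: you win and pay $8063.1. Payoff $7411.2 − $8063.1 = −$651.9.
The competing bid $8063.1 lies between your value and your inflated bid, so overbidding wins an item priced above your value.
Loss from deviating = $0 − (−$651.9) = $651.9.
In a second-price auction your bid sets only whether you win, not what you pay, so bidding your true value is weakly dominant.

$651.9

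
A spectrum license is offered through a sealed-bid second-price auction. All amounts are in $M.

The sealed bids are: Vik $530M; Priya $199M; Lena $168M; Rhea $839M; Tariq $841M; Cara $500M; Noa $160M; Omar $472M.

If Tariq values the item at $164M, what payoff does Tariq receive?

Highest bid: Tariq at $841M, so Tariq wins.
Second-highest bid: Rhea at $839M — that is the price the winner pays.
Tariq's payoff = value − price = $164M − $839M = −$675M.

−$675M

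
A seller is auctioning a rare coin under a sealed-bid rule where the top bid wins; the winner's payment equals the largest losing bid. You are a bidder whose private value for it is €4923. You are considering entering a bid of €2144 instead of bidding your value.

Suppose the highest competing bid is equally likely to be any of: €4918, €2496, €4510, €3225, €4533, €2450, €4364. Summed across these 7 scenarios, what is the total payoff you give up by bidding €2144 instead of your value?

€7965

The deviation costs you only when the competing bid falls strictly between €2144 and €4923; elsewhere both bids give the same outcome.
€4918: truthful payoff €5, deviation payoff €0 → loss €5.
€2496: truthful payoff €2427, deviation payoff €0 → loss €2427.
€4510: truthful payoff €413, deviation payoff €0 → loss €413.
€3225: truthful payoff €1698, deviation payoff €0 → loss €1698.
€4533: truthful payoff €390, deviation payoff €0 → loss €390.
€2450: truthful payoff €2473, deviation payoff €0 → loss €2473.
€4364: truthful payoff €559, deviation payoff €0 → loss €559.
Total loss = €5 + €2427 + €413 + €1698 + €390 + €2473 + €559 = €7965.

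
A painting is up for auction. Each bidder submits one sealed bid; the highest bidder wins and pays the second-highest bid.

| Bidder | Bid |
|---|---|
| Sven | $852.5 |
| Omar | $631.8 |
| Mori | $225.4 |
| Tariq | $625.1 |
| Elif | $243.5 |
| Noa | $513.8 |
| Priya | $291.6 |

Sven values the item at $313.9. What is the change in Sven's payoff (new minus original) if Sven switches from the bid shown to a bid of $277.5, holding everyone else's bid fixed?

The highest bid among the other bidders is $631.8; Sven's bid doesn't change that.
Original bid $852.5: Sven is highest, pays the top rival bid $631.8; payoff $313.9 − $631.8 = −$317.9.
Alternative bid $277.5: Sven is not highest (top rival bid is $631.8); payoff $0.
Change in payoff = $0 − (−$317.9) = $317.9.

$317.9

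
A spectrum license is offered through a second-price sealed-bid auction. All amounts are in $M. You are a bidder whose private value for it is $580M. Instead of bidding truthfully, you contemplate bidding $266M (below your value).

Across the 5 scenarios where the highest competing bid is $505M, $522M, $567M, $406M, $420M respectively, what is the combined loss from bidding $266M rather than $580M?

The deviation costs you only when the competing bid falls strictly between $266M and $580M; elsewhere both bids give the same outcome.
$505M: truthful payoff $75M, deviation payoff $0M → loss $75M.
$522M: truthful payoff $58M, deviation payoff $0M → loss $58M.
$567M: truthful payoff $13M, deviation payoff $0M → loss $13M.
$406M: truthful payoff $174M, deviation payoff $0M → loss $174M.
$420M: truthful payoff $160M, deviation payoff $0M → loss $160M.
Total loss = $75M + $58M + $13M + $174M + $160M = $480M.

$480M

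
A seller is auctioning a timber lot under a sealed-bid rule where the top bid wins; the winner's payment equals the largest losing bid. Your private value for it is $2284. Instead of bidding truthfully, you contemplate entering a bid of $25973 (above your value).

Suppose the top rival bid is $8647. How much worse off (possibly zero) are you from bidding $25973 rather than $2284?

Bidding your value $2284: you lose (since $2284 < $8647). Payoff $0.
Bidding $25973: you win and pay $8647. Payoff $2284 − $8647 = −$6363.
The competing bid $8647 lies between your value and your inflated bid, so overbidding wins an item priced above your value.
Loss from deviating = $0 − (−$6363) = $6363.
In a second-price auction your bid sets only whether you win, not what you pay, so bidding your true value is weakly dominant.

$6363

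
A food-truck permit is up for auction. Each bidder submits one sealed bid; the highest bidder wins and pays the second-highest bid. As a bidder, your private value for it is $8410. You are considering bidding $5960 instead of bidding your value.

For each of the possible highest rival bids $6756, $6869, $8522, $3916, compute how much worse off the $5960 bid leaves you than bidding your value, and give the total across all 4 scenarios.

$3195

The deviation costs you only when the competing bid falls strictly between $5960 and $8410; elsewhere both bids give the same outcome.
$6756: truthful payoff $1654, deviation payoff $0 → loss $1654.
$6869: truthful payoff $1541, deviation payoff $0 → loss $1541.
$8522: outcomes coincide → loss $0.
$3916: outcomes coincide → loss $0.
Total loss = $1654 + $1541 = $3195.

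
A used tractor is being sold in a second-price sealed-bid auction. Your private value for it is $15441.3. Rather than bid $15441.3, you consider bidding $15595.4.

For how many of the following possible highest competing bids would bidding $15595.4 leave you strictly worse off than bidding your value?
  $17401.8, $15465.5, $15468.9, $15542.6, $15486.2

The deviation hurts exactly when the highest competing bid lies strictly between $15441.3 and $15595.4 — overbidding then wins at a price above your value.
$17401.8: above both → same outcome either way.
$15465.5: inside the interval → strictly worse (loss $24.2).
$15468.9: inside the interval → strictly worse (loss $27.6).
$15542.6: inside the interval → strictly worse (loss $101.3).
$15486.2: inside the interval → strictly worse (loss $44.9).
Count: 4.

4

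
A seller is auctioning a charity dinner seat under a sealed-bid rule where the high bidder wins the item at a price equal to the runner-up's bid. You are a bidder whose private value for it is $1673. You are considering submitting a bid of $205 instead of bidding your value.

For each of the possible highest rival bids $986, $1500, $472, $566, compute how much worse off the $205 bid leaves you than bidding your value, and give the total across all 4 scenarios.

The deviation costs you only when the competing bid falls strictly between $205 and $1673; elsewhere both bids give the same outcome.
$986: truthful payoff $687, deviation payoff $0 → loss $687.
$1500: truthful payoff $173, deviation payoff $0 → loss $173.
$472: truthful payoff $1201, deviation payoff $0 → loss $1201.
$566: truthful payoff $1107, deviation payoff $0 → loss $1107.
Total loss = $687 + $173 + $1201 + $1107 = $3168.
In a second-price auction your bid sets only whether you win, not what you pay, so bidding your true value is weakly dominant.

$3168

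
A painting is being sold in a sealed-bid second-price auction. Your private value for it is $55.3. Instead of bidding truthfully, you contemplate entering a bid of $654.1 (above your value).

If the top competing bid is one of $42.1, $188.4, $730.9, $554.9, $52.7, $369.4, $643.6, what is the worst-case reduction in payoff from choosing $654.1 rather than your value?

$588.3

$42.1: same outcome either way → loss $0.
$188.4: truthful gives $0, deviation gives −$133.1 → loss $133.1.
$730.9: same outcome either way → loss $0.
$554.9: truthful gives $0, deviation gives −$499.6 → loss $499.6.
$52.7: same outcome either way → loss $0.
$369.4: truthful gives $0, deviation gives −$314.1 → loss $314.1.
$643.6: truthful gives $0, deviation gives −$588.3 → loss $588.3.
Maximum loss: $588.3.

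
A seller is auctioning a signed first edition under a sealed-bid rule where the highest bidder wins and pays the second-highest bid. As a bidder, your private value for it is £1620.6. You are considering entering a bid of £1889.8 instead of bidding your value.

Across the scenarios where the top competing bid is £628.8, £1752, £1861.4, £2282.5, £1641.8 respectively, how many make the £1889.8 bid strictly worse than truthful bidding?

3

The deviation hurts exactly when the highest competing bid lies strictly between £1620.6 and £1889.8 — overbidding then wins at a price above your value.
£628.8: below both → same outcome either way.
£1752: inside the interval → strictly worse (loss £131.4).
£1861.4: inside the interval → strictly worse (loss £240.8).
£2282.5: above both → same outcome either way.
£1641.8: inside the interval → strictly worse (loss £21.2).
Count: 3.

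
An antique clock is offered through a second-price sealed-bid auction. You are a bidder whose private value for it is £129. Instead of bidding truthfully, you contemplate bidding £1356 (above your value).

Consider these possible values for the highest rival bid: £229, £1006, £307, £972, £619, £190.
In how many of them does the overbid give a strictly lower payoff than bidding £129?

The deviation hurts exactly when the highest competing bid lies strictly between £129 and £1356 — overbidding then wins at a price above your value.
£229: inside the interval → strictly worse (loss £100).
£1006: inside the interval → strictly worse (loss £877).
£307: inside the interval → strictly worse (loss £178).
£972: inside the interval → strictly worse (loss £843).
£619: inside the interval → strictly worse (loss £490).
£190: inside the interval → strictly worse (loss £61).
Count: 6.

6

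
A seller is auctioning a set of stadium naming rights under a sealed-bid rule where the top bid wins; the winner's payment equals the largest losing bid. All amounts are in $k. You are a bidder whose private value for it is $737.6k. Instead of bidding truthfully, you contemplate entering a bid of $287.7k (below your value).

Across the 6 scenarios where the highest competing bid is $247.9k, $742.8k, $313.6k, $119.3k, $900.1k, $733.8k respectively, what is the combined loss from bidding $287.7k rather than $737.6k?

$427.8k

The deviation costs you only when the competing bid falls strictly between $287.7k and $737.6k; elsewhere both bids give the same outcome.
$247.9k: outcomes coincide → loss $0k.
$742.8k: outcomes coincide → loss $0k.
$313.6k: truthful payoff $424k, deviation payoff $0k → loss $424k.
$119.3k: outcomes coincide → loss $0k.
$900.1k: outcomes coincide → loss $0k.
$733.8k: truthful payoff $3.8k, deviation payoff $0k → loss $3.8k.
Total loss = $424k + $3.8k = $427.8k.
Because the price is fixed by the runner-up's bid, deviating from your value can only change a good outcome into a bad one — never the reverse.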